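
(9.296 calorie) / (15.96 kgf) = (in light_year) 2.627e-17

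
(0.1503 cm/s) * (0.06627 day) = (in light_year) 9.096e-16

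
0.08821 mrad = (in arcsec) 18.19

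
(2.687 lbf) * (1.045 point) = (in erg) 4.406e+04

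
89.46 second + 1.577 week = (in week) 1.577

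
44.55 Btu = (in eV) 2.934e+23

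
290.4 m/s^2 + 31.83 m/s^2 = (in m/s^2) 322.2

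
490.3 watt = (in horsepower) 0.6575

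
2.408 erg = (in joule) 2.408e-07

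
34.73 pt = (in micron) 1.225e+04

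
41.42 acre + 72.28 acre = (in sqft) 4.953e+06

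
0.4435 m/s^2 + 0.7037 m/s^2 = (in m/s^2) 1.147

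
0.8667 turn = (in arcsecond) 1.123e+06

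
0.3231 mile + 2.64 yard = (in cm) 5.224e+04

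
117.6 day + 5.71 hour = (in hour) 2828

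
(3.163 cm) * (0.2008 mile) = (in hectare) 0.001022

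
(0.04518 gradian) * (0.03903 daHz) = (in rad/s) 0.000277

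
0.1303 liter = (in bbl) 0.0008196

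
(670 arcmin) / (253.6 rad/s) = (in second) 0.0007685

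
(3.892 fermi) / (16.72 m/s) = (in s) 2.328e-16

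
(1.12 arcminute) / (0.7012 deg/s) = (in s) 0.02662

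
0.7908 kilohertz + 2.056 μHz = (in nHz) 7.908e+11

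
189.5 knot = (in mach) 0.2863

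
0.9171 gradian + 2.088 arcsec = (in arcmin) 49.56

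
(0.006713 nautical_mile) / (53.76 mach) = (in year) 2.154e-11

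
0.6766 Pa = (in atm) 6.678e-06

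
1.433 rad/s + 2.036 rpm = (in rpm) 15.72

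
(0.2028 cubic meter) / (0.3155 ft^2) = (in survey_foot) 22.7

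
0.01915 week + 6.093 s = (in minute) 193.1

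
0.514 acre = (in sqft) 2.239e+04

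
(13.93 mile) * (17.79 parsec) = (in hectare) 1.231e+18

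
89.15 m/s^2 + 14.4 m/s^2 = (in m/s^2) 103.6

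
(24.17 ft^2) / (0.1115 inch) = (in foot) 2601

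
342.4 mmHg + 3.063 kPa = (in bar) 0.4871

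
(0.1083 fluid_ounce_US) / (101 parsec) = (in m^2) 1.028e-24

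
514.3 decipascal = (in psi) 0.007459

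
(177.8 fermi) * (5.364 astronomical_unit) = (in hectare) 1.427e-05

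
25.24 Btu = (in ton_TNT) 6.365e-06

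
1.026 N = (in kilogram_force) 0.1046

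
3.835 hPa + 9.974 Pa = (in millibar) 3.935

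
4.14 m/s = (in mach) 0.01216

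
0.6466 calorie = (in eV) 1.689e+19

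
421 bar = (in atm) 415.5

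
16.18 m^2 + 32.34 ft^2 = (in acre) 0.004741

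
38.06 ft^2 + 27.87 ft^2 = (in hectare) 0.0006125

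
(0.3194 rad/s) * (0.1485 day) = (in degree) 2.348e+05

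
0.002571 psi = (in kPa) 0.01773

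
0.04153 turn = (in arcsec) 5.382e+04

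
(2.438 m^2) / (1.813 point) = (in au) 2.548e-08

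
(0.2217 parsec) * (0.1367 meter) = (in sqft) 1.007e+16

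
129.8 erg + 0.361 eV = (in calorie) 3.102e-06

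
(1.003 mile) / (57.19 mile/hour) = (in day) 0.0007308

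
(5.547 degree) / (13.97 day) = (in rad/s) 8.021e-08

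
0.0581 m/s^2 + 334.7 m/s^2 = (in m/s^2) 334.8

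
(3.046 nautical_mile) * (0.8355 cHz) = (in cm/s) 4713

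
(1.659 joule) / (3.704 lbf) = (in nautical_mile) 5.437e-05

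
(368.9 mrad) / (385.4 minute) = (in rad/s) 1.595e-05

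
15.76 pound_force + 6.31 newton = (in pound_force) 17.18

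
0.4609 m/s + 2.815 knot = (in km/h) 6.873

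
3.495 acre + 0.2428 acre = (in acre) 3.738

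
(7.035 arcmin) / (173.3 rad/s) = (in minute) 1.968e-07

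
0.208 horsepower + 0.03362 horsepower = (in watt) 180.2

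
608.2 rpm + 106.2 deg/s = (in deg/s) 3755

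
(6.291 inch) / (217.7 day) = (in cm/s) 8.495e-07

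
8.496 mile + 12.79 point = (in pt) 3.876e+07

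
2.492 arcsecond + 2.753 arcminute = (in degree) 0.04658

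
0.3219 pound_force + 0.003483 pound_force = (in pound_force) 0.3254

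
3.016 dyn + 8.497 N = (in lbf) 1.91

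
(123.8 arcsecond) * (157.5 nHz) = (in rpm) 9.027e-10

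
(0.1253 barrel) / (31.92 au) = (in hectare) 4.172e-19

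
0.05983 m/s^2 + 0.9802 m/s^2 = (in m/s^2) 1.04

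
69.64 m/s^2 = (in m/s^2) 69.64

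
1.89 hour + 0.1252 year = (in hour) 1099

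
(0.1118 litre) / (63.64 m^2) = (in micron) 1.757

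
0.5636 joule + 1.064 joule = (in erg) 1.628e+07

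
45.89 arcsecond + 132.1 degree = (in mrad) 2306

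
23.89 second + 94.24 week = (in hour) 1.583e+04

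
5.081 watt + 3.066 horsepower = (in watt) 2291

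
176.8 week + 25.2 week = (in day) 1414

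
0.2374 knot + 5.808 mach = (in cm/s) 1.978e+05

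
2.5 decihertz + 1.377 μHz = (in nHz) 2.5e+08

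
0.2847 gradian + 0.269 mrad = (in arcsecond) 977.9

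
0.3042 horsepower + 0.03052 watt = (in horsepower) 0.3042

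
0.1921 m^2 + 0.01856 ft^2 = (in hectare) 1.938e-05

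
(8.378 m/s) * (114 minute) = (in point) 1.624e+08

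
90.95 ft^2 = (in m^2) 8.45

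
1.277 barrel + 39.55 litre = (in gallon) 64.08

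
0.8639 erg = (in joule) 8.639e-08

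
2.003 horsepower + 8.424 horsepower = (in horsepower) 10.43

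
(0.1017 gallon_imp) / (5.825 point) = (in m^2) 0.225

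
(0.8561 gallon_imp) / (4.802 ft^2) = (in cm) 0.8724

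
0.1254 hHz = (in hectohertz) 0.1254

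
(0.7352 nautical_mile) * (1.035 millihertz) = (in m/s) 1.409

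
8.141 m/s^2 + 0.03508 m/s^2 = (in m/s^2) 8.176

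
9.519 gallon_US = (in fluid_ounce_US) 1218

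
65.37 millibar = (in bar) 0.06537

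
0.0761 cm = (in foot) 0.002497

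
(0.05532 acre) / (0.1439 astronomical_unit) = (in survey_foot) 3.412e-08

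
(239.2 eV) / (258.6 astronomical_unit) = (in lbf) 2.227e-31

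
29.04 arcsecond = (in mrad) 0.1408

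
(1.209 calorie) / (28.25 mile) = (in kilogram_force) 1.135e-05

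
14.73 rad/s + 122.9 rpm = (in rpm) 263.6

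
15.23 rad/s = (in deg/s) 872.6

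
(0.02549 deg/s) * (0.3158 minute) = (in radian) 0.00843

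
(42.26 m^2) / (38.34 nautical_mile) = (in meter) 0.0005952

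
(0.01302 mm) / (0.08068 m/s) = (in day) 1.868e-09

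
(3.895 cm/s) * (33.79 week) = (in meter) 7.96e+05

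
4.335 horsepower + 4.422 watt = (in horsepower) 4.341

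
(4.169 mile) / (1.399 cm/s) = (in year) 0.01521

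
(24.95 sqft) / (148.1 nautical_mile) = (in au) 5.649e-17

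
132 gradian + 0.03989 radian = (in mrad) 2113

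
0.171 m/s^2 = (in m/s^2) 0.171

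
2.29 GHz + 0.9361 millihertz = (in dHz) 2.29e+10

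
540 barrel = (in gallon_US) 2.268e+04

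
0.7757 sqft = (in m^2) 0.07206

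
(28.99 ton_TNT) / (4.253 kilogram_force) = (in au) 0.01944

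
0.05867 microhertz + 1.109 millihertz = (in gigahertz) 1.109e-12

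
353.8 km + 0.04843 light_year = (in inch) 1.804e+16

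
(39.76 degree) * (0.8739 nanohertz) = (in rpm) 5.791e-09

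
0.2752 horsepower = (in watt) 205.2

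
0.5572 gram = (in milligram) 557.2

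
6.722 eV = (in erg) 1.077e-11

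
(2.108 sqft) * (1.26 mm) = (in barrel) 0.001552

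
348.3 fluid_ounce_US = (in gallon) 2.721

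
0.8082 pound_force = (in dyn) 3.595e+05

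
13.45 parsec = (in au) 2.774e+06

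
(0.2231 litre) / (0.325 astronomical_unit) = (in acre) 1.134e-18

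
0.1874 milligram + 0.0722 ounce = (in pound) 0.004513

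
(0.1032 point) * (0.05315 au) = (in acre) 71.53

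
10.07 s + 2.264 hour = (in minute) 136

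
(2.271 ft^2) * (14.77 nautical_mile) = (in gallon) 1.525e+06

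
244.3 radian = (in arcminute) 8.398e+05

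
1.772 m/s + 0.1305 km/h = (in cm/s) 180.8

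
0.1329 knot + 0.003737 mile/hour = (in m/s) 0.07004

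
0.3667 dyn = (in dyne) 0.3667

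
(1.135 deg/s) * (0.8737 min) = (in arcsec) 2.142e+05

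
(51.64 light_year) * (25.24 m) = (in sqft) 1.327e+20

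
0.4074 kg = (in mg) 4.074e+05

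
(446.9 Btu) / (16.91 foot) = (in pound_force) 2.057e+04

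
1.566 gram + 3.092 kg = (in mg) 3.094e+06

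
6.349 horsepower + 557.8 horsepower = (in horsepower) 564.1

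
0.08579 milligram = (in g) 8.579e-05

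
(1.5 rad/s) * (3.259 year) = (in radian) 1.542e+08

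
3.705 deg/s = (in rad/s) 0.06466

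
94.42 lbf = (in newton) 420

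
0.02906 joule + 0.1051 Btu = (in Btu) 0.1051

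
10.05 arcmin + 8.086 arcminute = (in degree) 0.3023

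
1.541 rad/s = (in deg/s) 88.29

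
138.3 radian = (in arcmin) 4.754e+05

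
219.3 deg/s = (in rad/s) 3.828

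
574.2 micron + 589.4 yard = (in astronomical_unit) 3.603e-09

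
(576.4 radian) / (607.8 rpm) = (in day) 0.0001048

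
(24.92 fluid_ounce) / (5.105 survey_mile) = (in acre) 2.217e-11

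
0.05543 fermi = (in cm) 5.543e-15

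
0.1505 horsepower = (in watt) 112.2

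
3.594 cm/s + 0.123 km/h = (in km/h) 0.2524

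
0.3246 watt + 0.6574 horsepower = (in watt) 490.5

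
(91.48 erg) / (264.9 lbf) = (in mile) 4.824e-12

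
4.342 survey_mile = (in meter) 6988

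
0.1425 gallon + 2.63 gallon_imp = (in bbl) 0.0786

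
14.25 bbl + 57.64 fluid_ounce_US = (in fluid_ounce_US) 7.667e+04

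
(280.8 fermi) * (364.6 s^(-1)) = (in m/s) 1.024e-10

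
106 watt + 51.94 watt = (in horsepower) 0.2118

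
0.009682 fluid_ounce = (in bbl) 1.801e-06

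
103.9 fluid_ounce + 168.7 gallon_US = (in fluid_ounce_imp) 2.258e+04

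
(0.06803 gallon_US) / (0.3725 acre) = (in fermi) 1.708e+08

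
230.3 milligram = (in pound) 0.0005077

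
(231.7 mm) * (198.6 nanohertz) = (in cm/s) 4.602e-06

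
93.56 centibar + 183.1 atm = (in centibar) 1.865e+04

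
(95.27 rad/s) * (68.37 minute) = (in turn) 6.22e+04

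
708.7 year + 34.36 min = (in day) 2.587e+05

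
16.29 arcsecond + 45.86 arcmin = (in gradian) 0.8543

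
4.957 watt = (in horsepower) 0.006647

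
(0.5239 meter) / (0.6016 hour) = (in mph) 0.0005411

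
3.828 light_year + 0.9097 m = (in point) 1.027e+20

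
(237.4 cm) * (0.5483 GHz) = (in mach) 3.823e+06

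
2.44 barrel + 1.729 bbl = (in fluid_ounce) 2.241e+04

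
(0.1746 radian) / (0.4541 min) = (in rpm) 0.06119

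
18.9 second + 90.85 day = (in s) 7.849e+06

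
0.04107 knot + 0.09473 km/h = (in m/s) 0.04744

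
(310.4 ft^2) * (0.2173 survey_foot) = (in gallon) 504.6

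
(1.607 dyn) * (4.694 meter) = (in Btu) 7.15e-08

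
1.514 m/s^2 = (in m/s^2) 1.514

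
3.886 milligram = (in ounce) 0.0001371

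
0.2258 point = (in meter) 7.966e-05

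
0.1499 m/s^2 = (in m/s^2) 0.1499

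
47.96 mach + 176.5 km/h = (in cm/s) 1.638e+06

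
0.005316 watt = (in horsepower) 7.129e-06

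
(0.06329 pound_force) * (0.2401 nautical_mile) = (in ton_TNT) 2.992e-08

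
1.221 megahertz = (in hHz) 1.221e+04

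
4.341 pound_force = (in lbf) 4.341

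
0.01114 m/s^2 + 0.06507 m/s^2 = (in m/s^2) 0.07621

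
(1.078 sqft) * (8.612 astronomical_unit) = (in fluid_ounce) 4.363e+15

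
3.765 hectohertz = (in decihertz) 3765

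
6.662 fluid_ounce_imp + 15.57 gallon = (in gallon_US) 15.62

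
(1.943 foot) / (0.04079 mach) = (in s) 0.04264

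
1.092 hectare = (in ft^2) 1.175e+05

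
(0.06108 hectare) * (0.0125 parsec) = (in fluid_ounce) 7.966e+21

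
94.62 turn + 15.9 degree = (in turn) 94.66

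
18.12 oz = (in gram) 513.7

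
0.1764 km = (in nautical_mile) 0.09525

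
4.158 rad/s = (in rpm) 39.71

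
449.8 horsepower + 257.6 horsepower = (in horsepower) 707.4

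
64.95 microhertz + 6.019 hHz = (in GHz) 6.019e-07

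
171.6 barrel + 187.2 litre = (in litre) 2.747e+04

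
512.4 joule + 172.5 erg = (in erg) 5.124e+09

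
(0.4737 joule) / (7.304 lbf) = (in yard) 0.01594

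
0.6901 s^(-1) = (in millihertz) 690.1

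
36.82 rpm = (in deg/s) 220.9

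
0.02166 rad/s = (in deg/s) 1.241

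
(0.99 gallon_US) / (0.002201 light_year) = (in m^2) 1.8e-16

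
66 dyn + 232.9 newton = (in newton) 232.9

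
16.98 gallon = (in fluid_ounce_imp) 2262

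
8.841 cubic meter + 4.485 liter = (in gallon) 2337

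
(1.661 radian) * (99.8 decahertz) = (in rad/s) 1658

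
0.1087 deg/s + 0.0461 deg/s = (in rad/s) 0.002702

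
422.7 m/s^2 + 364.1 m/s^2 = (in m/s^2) 786.8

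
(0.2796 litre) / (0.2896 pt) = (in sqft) 29.46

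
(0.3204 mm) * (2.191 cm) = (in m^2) 7.02e-06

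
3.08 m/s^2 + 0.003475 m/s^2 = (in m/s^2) 3.083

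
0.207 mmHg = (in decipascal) 276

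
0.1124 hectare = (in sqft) 1.21e+04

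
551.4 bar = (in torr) 4.136e+05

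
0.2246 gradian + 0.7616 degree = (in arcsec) 3469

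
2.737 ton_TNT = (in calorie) 2.737e+09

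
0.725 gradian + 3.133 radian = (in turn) 0.5004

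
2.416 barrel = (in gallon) 101.5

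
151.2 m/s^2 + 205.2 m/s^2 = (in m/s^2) 356.4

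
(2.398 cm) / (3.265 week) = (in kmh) 4.372e-08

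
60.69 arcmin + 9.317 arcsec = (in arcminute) 60.85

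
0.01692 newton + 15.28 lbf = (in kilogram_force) 6.933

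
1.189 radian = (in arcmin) 4087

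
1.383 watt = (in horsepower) 0.001855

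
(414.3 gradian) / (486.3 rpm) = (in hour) 3.55e-05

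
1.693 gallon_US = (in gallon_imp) 1.41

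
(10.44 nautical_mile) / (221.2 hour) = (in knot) 0.0472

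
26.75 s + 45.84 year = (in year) 45.84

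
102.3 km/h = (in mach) 0.08346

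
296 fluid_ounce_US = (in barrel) 0.05506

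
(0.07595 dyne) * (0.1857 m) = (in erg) 1.41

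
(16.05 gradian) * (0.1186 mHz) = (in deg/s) 0.001713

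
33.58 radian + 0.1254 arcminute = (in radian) 33.58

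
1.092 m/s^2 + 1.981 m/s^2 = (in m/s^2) 3.073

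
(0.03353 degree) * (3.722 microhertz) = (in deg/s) 1.248e-07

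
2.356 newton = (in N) 2.356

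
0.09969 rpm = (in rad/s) 0.01044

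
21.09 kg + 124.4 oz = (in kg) 24.62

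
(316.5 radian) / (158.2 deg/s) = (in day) 0.001327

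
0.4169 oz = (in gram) 11.82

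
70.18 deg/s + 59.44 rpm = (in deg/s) 426.8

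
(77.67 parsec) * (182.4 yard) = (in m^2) 3.997e+20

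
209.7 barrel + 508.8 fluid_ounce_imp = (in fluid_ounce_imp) 1.174e+06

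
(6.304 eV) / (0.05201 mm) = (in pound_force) 4.366e-15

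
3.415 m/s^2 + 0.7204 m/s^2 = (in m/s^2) 4.135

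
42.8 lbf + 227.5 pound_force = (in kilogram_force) 122.6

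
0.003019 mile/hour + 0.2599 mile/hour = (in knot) 0.2285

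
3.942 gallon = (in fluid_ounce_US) 504.6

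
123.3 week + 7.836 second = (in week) 123.3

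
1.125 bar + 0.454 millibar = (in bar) 1.125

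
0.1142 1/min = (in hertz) 0.001903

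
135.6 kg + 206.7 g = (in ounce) 4790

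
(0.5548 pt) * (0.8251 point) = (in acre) 1.408e-11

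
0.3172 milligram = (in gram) 0.0003172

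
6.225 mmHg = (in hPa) 8.299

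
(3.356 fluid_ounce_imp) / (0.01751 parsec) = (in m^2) 1.765e-19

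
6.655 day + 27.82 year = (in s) 8.779e+08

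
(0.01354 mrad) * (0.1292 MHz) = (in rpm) 16.71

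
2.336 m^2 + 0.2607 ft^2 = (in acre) 0.0005832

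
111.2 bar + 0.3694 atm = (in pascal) 1.116e+07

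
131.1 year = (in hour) 1.148e+06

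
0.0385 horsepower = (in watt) 28.71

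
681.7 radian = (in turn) 108.5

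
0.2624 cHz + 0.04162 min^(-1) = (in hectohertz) 3.318e-05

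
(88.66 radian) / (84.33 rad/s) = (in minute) 0.01752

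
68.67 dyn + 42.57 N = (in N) 42.57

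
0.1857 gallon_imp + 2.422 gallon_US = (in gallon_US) 2.645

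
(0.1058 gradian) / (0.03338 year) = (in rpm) 1.508e-08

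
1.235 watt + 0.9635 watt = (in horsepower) 0.002948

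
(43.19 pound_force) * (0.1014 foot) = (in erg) 5.938e+07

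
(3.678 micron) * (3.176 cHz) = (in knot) 2.271e-07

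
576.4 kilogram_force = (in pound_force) 1271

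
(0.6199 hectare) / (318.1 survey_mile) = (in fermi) 1.211e+13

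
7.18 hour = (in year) 0.0008196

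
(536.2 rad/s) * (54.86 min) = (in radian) 1.765e+06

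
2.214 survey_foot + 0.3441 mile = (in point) 1.572e+06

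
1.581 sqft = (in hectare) 1.469e-05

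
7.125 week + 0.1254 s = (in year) 0.1366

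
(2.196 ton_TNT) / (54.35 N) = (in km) 1.691e+05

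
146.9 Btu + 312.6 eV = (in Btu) 146.9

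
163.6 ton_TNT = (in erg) 6.845e+18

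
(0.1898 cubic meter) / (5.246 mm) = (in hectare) 0.003618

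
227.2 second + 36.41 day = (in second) 3.146e+06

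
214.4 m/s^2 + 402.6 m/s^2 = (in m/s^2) 617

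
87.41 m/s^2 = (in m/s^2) 87.41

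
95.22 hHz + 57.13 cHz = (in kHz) 9.523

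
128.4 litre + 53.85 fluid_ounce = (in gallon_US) 34.34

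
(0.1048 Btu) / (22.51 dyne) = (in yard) 5.372e+05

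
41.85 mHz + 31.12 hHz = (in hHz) 31.12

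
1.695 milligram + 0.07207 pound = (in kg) 0.03269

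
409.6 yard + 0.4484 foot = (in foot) 1229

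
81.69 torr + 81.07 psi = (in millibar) 5698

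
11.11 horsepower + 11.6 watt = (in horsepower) 11.13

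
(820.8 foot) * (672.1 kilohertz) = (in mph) 3.761e+08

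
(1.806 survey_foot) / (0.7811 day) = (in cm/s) 0.0008157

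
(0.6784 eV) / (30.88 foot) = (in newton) 1.155e-20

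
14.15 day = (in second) 1.223e+06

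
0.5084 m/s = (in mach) 0.001493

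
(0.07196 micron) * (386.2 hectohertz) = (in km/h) 0.01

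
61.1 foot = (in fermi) 1.862e+16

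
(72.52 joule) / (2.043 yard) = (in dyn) 3.882e+06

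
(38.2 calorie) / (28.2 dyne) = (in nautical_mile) 306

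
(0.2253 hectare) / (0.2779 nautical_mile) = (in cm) 437.8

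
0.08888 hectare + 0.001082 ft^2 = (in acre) 0.2196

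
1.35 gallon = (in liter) 5.11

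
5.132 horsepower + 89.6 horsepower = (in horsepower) 94.73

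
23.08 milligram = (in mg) 23.08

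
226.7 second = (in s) 226.7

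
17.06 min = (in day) 0.01185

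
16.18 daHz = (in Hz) 161.8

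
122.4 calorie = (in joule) 512.1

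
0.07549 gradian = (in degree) 0.06794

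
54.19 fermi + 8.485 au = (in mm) 1.269e+15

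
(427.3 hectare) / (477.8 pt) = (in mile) 1.575e+04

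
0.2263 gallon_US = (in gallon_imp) 0.1884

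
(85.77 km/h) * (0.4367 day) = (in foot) 2.949e+06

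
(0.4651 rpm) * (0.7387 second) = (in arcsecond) 7421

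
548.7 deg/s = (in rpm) 91.45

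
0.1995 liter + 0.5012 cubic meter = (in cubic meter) 0.5014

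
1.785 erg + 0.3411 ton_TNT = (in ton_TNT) 0.3411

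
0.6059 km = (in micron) 6.059e+08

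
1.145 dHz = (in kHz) 0.0001145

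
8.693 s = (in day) 0.0001006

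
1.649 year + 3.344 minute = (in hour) 1.445e+04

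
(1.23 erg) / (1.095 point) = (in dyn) 31.84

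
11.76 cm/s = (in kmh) 0.4234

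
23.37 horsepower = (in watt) 1.743e+04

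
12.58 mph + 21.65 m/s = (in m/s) 27.27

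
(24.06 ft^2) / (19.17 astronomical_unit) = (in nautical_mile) 4.209e-16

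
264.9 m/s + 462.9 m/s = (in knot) 1415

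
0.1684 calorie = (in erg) 7.046e+06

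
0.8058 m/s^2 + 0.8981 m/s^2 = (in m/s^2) 1.704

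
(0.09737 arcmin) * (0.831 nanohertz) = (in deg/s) 1.349e-12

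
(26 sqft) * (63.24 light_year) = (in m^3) 1.445e+18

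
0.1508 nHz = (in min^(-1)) 9.048e-09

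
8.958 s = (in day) 0.0001037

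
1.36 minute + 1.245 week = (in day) 8.716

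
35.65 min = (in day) 0.02476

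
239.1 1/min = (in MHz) 3.985e-06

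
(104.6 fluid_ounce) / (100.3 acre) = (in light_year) 8.055e-25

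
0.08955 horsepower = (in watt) 66.78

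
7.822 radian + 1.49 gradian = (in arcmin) 2.697e+04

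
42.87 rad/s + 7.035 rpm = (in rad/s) 43.61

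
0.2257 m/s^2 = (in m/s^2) 0.2257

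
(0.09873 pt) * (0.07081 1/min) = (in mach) 1.207e-10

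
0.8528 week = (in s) 5.158e+05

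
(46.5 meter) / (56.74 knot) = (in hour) 0.0004425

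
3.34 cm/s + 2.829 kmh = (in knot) 1.592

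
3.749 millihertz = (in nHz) 3.749e+06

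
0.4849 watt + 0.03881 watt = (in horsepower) 0.0007023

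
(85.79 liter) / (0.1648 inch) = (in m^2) 20.49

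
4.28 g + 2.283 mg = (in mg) 4282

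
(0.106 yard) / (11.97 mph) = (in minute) 0.0003019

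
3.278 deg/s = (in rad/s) 0.05721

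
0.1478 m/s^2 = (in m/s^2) 0.1478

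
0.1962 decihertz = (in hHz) 0.0001962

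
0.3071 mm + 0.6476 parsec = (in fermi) 1.998e+31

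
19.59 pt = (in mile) 4.294e-06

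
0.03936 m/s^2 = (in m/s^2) 0.03936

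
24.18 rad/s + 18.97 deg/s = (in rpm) 234.1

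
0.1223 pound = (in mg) 5.547e+04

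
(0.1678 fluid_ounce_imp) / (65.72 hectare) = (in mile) 4.508e-15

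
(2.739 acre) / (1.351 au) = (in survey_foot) 1.799e-07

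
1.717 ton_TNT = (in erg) 7.184e+16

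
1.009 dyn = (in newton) 1.009e-05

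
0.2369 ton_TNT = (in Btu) 9.395e+05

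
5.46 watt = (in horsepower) 0.007322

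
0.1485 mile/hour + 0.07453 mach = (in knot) 49.46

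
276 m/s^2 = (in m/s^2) 276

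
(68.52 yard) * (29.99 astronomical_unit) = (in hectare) 2.811e+10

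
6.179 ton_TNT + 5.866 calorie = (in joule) 2.585e+10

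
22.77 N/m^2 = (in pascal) 22.77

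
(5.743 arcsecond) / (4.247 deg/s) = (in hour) 1.043e-07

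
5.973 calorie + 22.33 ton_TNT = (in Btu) 8.855e+07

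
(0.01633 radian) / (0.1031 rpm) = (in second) 1.513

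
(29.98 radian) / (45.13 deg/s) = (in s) 38.06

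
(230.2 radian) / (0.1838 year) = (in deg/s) 0.002275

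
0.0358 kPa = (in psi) 0.005192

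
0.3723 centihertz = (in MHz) 3.723e-09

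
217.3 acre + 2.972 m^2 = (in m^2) 8.794e+05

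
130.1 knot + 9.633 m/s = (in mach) 0.2249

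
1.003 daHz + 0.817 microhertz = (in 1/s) 10.03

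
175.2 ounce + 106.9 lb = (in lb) 117.9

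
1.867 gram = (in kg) 0.001867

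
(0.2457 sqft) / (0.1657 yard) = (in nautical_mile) 8.135e-05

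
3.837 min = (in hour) 0.06395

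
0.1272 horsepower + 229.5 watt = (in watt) 324.4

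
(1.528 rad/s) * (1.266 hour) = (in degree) 3.99e+05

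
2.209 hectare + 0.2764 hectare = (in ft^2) 2.675e+05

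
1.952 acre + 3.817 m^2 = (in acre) 1.953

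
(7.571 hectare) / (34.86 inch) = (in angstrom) 8.551e+14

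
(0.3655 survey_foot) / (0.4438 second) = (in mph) 0.5615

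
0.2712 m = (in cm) 27.12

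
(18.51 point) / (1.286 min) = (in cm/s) 0.008463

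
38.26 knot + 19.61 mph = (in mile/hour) 63.64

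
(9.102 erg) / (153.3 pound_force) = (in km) 1.335e-12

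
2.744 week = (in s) 1.66e+06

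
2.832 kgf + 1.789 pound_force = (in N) 35.73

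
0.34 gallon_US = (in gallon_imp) 0.2831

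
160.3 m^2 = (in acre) 0.03961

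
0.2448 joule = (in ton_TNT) 5.851e-11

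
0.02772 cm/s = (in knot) 0.0005388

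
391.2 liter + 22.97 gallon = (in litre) 478.2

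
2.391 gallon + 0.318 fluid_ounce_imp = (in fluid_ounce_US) 306.4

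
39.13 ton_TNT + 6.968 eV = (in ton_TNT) 39.13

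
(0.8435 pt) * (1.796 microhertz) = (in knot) 1.039e-09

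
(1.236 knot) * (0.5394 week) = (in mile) 128.9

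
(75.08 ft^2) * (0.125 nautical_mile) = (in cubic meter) 1615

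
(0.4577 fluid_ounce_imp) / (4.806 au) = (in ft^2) 1.947e-16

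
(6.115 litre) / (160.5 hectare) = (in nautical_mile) 2.057e-12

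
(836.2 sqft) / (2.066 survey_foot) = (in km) 0.1234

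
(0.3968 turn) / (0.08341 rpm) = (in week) 0.0004719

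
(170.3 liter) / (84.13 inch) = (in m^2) 0.07969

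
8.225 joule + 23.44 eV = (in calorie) 1.966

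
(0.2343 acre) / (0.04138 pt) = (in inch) 2.557e+09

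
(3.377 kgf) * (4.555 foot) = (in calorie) 10.99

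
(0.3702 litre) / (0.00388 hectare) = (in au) 6.378e-17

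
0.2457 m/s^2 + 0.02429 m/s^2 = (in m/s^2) 0.27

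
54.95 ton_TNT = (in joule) 2.299e+11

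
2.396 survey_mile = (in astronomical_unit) 2.578e-08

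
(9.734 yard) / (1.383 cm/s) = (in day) 0.007449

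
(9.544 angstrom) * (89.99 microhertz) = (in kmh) 3.092e-13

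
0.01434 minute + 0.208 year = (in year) 0.208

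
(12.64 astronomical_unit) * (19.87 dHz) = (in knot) 7.304e+12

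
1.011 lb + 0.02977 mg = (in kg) 0.4586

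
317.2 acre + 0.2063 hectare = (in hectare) 128.6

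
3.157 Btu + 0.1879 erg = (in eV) 2.079e+22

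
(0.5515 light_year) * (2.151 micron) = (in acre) 2.773e+06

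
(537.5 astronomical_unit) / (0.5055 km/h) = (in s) 5.726e+14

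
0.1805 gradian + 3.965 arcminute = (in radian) 0.003989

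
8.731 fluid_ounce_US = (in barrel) 0.001624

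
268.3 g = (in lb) 0.5915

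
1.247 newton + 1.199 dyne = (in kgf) 0.1272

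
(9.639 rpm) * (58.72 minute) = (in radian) 3556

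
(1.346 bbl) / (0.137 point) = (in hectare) 0.4428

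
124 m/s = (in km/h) 446.4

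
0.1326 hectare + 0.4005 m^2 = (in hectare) 0.1326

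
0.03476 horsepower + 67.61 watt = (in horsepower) 0.1254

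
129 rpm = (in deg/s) 774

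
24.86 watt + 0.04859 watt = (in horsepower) 0.0334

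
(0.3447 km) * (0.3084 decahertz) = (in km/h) 3827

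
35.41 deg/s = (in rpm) 5.902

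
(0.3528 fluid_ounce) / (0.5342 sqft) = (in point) 0.5959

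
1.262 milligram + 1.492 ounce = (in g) 42.3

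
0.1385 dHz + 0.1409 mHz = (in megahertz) 1.399e-08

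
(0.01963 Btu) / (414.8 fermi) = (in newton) 4.993e+13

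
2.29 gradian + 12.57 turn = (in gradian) 5030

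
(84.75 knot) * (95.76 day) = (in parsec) 1.169e-08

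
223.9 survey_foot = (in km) 0.06824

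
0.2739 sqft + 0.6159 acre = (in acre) 0.6159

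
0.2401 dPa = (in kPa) 2.401e-05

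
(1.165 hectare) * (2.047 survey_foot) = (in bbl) 4.572e+04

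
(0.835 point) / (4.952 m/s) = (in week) 9.835e-11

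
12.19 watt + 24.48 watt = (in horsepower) 0.04918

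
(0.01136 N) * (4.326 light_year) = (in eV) 2.902e+33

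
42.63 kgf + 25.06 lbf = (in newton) 529.5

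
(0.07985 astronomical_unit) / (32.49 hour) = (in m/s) 1.021e+05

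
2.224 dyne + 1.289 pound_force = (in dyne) 5.734e+05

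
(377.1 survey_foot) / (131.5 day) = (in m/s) 1.012e-05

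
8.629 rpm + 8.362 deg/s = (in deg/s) 60.14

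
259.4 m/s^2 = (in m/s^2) 259.4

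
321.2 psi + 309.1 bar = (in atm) 326.9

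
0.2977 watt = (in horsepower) 0.0003992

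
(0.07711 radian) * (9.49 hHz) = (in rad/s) 73.18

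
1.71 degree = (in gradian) 1.9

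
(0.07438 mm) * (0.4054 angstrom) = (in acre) 7.451e-19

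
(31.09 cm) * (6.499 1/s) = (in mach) 0.005934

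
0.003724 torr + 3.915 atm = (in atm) 3.915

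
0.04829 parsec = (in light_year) 0.1575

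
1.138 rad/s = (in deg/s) 65.2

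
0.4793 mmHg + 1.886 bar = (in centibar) 188.7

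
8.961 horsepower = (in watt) 6682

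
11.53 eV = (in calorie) 4.415e-19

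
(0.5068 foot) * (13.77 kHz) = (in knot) 4135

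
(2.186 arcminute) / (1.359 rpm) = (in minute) 7.447e-05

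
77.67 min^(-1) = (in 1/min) 77.67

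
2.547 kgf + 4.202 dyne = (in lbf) 5.615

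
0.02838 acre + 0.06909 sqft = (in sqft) 1236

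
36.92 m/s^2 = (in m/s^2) 36.92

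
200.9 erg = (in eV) 1.254e+14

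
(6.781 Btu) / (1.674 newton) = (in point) 1.211e+07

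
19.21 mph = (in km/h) 30.92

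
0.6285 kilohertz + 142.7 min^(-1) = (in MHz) 0.0006309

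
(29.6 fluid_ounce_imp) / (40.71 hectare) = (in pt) 5.856e-06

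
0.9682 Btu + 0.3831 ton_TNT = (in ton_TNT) 0.3831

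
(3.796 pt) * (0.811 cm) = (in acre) 2.684e-09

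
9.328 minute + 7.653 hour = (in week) 0.04648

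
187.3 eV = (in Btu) 2.844e-20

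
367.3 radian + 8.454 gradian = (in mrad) 3.674e+05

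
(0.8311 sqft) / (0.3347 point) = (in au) 4.371e-09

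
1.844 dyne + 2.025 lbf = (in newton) 9.008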